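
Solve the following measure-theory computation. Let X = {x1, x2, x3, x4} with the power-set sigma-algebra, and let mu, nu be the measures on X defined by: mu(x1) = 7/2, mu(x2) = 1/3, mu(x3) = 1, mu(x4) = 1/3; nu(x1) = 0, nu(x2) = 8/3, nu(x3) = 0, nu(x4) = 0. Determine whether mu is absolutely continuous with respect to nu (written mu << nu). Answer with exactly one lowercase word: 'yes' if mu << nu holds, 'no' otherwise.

mu << nu means: every nu-null measurable set is also mu-null; equivalently, for every atom x, if nu({x}) = 0 then mu({x}) = 0.
Checking each atom:
  x1: nu = 0, mu = 7/2 > 0 -> violates mu << nu.
  x2: nu = 8/3 > 0 -> no constraint.
  x3: nu = 0, mu = 1 > 0 -> violates mu << nu.
  x4: nu = 0, mu = 1/3 > 0 -> violates mu << nu.
The atom(s) x1, x3, x4 violate the condition (nu = 0 but mu > 0). Therefore mu is NOT absolutely continuous w.r.t. nu.

no


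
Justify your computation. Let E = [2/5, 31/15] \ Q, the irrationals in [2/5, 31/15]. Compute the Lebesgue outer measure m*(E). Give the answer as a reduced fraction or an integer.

The interval I = [2/5, 31/15] has m(I) = 31/15 - 2/5 = 5/3 (endpoints are measure-zero, so open/closed/half-open agree). Write I = (I cap Q) u (I \ Q). The rationals in I are countable, so m*(I cap Q) = 0 (cover each rational by intervals whose total length is arbitrarily small). By countable subadditivity m*(I) <= m*(I cap Q) + m*(I \ Q), hence m*(I \ Q) >= m(I) = 5/3. The reverse inequality m*(I \ Q) <= m*(I) = 5/3 is trivial since (I \ Q) is a subset of I. Therefore m*(I \ Q) = 5/3.

5/3


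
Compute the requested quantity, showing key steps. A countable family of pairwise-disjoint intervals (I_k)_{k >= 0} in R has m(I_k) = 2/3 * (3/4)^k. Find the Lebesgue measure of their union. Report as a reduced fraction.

By countable additivity of the Lebesgue measure on pairwise disjoint measurable sets,
  m(union_{k >= 0} I_k) = sum_{k >= 0} m(I_k) = sum_{k >= 0} a * r^k,
  with a = 2/3 and r = 3/4.
Since 0 < r = 3/4 < 1, the geometric series converges:
  sum_{k >= 0} a * r^k = a / (1 - r).
  = 2/3 / (1 - 3/4)
  = 2/3 / (1/4)
  = 8/3.

8/3


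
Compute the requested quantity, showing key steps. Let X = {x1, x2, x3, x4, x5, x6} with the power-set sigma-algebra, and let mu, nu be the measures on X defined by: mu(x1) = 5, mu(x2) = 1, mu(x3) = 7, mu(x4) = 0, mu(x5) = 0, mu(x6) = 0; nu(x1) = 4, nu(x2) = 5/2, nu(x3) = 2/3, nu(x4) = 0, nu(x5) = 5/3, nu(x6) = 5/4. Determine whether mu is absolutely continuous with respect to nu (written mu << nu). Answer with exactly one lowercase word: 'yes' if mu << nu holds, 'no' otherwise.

mu << nu means: every nu-null measurable set is also mu-null; equivalently, for every atom x, if nu({x}) = 0 then mu({x}) = 0.
Checking each atom:
  x1: nu = 4 > 0 -> no constraint.
  x2: nu = 5/2 > 0 -> no constraint.
  x3: nu = 2/3 > 0 -> no constraint.
  x4: nu = 0, mu = 0 -> consistent with mu << nu.
  x5: nu = 5/3 > 0 -> no constraint.
  x6: nu = 5/4 > 0 -> no constraint.
No atom violates the condition. Therefore mu << nu.

yes


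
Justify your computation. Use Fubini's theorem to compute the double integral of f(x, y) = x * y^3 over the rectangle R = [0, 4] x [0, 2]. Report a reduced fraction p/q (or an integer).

f(x, y) is a tensor product of a function of x and a function of y, and both factors are bounded continuous (hence Lebesgue integrable) on the rectangle, so Fubini's theorem applies:
  integral_R f d(m x m) = (integral_a1^b1 x dx) * (integral_a2^b2 y^3 dy).
Inner integral in x: integral_{0}^{4} x dx = (4^2 - 0^2)/2
  = 8.
Inner integral in y: integral_{0}^{2} y^3 dy = (2^4 - 0^4)/4
  = 4.
Product: (8) * (4) = 32.

32


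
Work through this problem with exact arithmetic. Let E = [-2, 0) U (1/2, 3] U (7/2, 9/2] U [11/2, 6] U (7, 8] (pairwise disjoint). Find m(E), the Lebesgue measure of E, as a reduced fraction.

For pairwise disjoint intervals, m(union_i I_i) = sum_i m(I_i),
and m is invariant under swapping open/closed endpoints (single points have measure 0).
So m(E) = sum_i (b_i - a_i).
  I_1 has length 0 - (-2) = 2.
  I_2 has length 3 - 1/2 = 5/2.
  I_3 has length 9/2 - 7/2 = 1.
  I_4 has length 6 - 11/2 = 1/2.
  I_5 has length 8 - 7 = 1.
Summing:
  m(E) = 2 + 5/2 + 1 + 1/2 + 1 = 7.

7


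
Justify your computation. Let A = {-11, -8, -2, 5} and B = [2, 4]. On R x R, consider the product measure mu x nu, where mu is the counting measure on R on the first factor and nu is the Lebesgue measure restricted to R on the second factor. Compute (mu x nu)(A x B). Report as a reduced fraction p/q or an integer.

For a measurable rectangle A x B, the product measure satisfies
  (mu x nu)(A x B) = mu(A) * nu(B).
  mu(A) = 4.
  nu(B) = 2.
  (mu x nu)(A x B) = 4 * 2 = 8.

8


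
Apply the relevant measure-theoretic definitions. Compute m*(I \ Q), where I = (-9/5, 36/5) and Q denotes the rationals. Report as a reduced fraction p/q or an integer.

The interval I = (-9/5, 36/5) has m(I) = 36/5 - (-9/5) = 9 (endpoints are measure-zero, so open/closed/half-open agree). Write I = (I cap Q) u (I \ Q). The rationals in I are countable, so m*(I cap Q) = 0 (cover each rational by intervals whose total length is arbitrarily small). By countable subadditivity m*(I) <= m*(I cap Q) + m*(I \ Q), hence m*(I \ Q) >= m(I) = 9. The reverse inequality m*(I \ Q) <= m*(I) = 9 is trivial since (I \ Q) is a subset of I. Therefore m*(I \ Q) = 9.

9


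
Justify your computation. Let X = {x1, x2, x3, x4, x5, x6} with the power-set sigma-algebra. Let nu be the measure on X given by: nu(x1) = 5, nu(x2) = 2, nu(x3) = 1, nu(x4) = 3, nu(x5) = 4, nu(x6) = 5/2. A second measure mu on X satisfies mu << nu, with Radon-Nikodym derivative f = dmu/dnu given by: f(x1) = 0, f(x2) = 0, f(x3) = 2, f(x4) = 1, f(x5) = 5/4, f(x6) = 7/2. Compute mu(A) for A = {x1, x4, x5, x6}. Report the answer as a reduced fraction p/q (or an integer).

By the defining property of the Radon-Nikodym derivative, for every measurable set A,
  mu(A) = integral_A f dnu.
Since nu is a discrete measure concentrated on the atoms of X, the integral over A reduces to the sum
  mu(A) = sum_{x in A} f(x) * nu({x}).
Computing each term:
  x1: f(x1) * nu(x1) = 0 * 5 = 0.
  x4: f(x4) * nu(x4) = 1 * 3 = 3.
  x5: f(x5) * nu(x5) = 5/4 * 4 = 5.
  x6: f(x6) * nu(x6) = 7/2 * 5/2 = 35/4.
Summing: mu(A) = 0 + 3 + 5 + 35/4 = 67/4.

67/4


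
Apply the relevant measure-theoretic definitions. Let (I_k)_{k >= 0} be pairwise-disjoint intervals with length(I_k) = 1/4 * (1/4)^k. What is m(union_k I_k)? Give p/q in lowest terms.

By countable additivity of the Lebesgue measure on pairwise disjoint measurable sets,
  m(union_{k >= 0} I_k) = sum_{k >= 0} m(I_k) = sum_{k >= 0} a * r^k,
  with a = 1/4 and r = 1/4.
Since 0 < r = 1/4 < 1, the geometric series converges:
  sum_{k >= 0} a * r^k = a / (1 - r).
  = 1/4 / (1 - 1/4)
  = 1/4 / (3/4)
  = 1/3.

1/3


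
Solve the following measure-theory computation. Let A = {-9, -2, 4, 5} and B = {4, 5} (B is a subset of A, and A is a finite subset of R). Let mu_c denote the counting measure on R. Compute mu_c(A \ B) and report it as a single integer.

Counting measure assigns mu_c(E) = |E| (number of elements) when E is finite. For B subset A, A \ B is the set of elements of A not in B, so |A \ B| = |A| - |B|.
|A| = 4, |B| = 2, so mu_c(A \ B) = 4 - 2 = 2.

2


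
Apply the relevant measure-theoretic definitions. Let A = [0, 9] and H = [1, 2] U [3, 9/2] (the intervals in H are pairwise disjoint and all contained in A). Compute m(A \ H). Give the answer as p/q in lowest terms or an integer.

The ambient interval has length m(A) = 9 - 0 = 9.
Since the holes are disjoint and sit inside A, by finite additivity
  m(H) = sum_i (b_i - a_i), and m(A \ H) = m(A) - m(H).
Computing the hole measures:
  m(H_1) = 2 - 1 = 1.
  m(H_2) = 9/2 - 3 = 3/2.
Summed: m(H) = 1 + 3/2 = 5/2.
So m(A \ H) = 9 - 5/2 = 13/2.

13/2


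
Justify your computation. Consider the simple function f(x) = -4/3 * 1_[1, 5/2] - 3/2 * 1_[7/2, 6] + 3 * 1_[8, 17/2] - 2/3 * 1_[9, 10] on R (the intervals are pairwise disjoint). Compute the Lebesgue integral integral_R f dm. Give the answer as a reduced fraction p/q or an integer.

For a simple function f = sum_i c_i * 1_{A_i} with disjoint A_i,
  integral f dm = sum_i c_i * m(A_i).
Lengths of the A_i:
  m(A_1) = 5/2 - 1 = 3/2.
  m(A_2) = 6 - 7/2 = 5/2.
  m(A_3) = 17/2 - 8 = 1/2.
  m(A_4) = 10 - 9 = 1.
Contributions c_i * m(A_i):
  (-4/3) * (3/2) = -2.
  (-3/2) * (5/2) = -15/4.
  (3) * (1/2) = 3/2.
  (-2/3) * (1) = -2/3.
Total: -2 - 15/4 + 3/2 - 2/3 = -59/12.

-59/12


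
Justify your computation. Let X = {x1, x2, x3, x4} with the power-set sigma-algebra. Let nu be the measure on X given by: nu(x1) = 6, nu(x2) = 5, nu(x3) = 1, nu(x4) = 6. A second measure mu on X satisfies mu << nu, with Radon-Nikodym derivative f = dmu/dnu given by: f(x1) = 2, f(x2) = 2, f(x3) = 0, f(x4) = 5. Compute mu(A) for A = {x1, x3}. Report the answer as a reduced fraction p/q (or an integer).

By the defining property of the Radon-Nikodym derivative, for every measurable set A,
  mu(A) = integral_A f dnu.
Since nu is a discrete measure concentrated on the atoms of X, the integral over A reduces to the sum
  mu(A) = sum_{x in A} f(x) * nu({x}).
Computing each term:
  x1: f(x1) * nu(x1) = 2 * 6 = 12.
  x3: f(x3) * nu(x3) = 0 * 1 = 0.
Summing: mu(A) = 12 + 0 = 12.

12


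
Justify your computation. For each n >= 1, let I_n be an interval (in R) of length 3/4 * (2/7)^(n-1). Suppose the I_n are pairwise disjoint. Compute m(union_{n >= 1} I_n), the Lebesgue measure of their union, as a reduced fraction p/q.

By countable additivity of the Lebesgue measure on pairwise disjoint measurable sets,
  m(union_{n >= 1} I_n) = sum_{n >= 1} m(I_n) = sum_{n >= 1} a * r^(n-1),
  with a = 3/4 and r = 2/7.
Since 0 < r = 2/7 < 1, the geometric series converges:
  sum_{n >= 1} a * r^(n-1) = a / (1 - r).
  = 3/4 / (1 - 2/7)
  = 3/4 / (5/7)
  = 21/20.

21/20


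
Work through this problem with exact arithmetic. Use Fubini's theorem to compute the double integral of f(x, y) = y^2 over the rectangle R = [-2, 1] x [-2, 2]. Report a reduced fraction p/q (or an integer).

f(x, y) is a tensor product of a function of x and a function of y, and both factors are bounded continuous (hence Lebesgue integrable) on the rectangle, so Fubini's theorem applies:
  integral_R f d(m x m) = (integral_a1^b1 1 dx) * (integral_a2^b2 y^2 dy).
Inner integral in x: integral_{-2}^{1} 1 dx = (1^1 - (-2)^1)/1
  = 3.
Inner integral in y: integral_{-2}^{2} y^2 dy = (2^3 - (-2)^3)/3
  = 16/3.
Product: (3) * (16/3) = 16.

16


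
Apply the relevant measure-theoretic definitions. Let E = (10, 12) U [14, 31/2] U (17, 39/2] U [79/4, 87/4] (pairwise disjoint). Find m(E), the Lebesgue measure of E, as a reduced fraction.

For pairwise disjoint intervals, m(union_i I_i) = sum_i m(I_i),
and m is invariant under swapping open/closed endpoints (single points have measure 0).
So m(E) = sum_i (b_i - a_i).
  I_1 has length 12 - 10 = 2.
  I_2 has length 31/2 - 14 = 3/2.
  I_3 has length 39/2 - 17 = 5/2.
  I_4 has length 87/4 - 79/4 = 2.
Summing:
  m(E) = 2 + 3/2 + 5/2 + 2 = 8.

8


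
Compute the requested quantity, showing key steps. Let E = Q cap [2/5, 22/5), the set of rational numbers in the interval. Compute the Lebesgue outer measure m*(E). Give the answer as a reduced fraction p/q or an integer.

The set Q cap [2/5, 22/5) is countable (a subset of the countable set Q). Lebesgue outer measure of any countable set is 0: each singleton {q} has m*({q}) = 0, and by countable subadditivity m*(union_k {q_k}) <= sum_k m*({q_k}) = sum_k 0 = 0. The reverse inequality m*(E) >= 0 is automatic. So m*(Q cap [2/5, 22/5)) = 0.

0


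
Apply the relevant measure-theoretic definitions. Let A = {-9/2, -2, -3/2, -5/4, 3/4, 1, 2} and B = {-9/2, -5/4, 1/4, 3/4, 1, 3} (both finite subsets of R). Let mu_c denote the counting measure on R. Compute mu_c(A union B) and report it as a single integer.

Counting measure on a finite set equals cardinality. By inclusion-exclusion, |A union B| = |A| + |B| - |A cap B|.
|A| = 7, |B| = 6, |A cap B| = 4.
So mu_c(A union B) = 7 + 6 - 4 = 9.

9


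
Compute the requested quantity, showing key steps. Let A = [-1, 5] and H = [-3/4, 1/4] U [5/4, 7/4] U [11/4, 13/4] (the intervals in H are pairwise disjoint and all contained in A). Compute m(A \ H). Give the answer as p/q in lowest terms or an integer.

The ambient interval has length m(A) = 5 - (-1) = 6.
Since the holes are disjoint and sit inside A, by finite additivity
  m(H) = sum_i (b_i - a_i), and m(A \ H) = m(A) - m(H).
Computing the hole measures:
  m(H_1) = 1/4 - (-3/4) = 1.
  m(H_2) = 7/4 - 5/4 = 1/2.
  m(H_3) = 13/4 - 11/4 = 1/2.
Summed: m(H) = 1 + 1/2 + 1/2 = 2.
So m(A \ H) = 6 - 2 = 4.

4


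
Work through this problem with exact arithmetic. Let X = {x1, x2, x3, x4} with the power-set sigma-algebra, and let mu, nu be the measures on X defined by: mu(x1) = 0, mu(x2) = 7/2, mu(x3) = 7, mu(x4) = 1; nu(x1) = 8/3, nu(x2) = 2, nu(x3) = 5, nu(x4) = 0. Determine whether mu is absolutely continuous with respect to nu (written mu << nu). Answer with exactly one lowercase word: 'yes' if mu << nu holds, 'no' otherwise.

mu << nu means: every nu-null measurable set is also mu-null; equivalently, for every atom x, if nu({x}) = 0 then mu({x}) = 0.
Checking each atom:
  x1: nu = 8/3 > 0 -> no constraint.
  x2: nu = 2 > 0 -> no constraint.
  x3: nu = 5 > 0 -> no constraint.
  x4: nu = 0, mu = 1 > 0 -> violates mu << nu.
The atom(s) x4 violate the condition (nu = 0 but mu > 0). Therefore mu is NOT absolutely continuous w.r.t. nu.

no


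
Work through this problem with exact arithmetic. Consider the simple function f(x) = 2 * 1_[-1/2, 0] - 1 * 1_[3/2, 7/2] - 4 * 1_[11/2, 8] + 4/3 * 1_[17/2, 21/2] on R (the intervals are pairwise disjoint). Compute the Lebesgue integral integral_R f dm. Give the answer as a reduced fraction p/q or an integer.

For a simple function f = sum_i c_i * 1_{A_i} with disjoint A_i,
  integral f dm = sum_i c_i * m(A_i).
Lengths of the A_i:
  m(A_1) = 0 - (-1/2) = 1/2.
  m(A_2) = 7/2 - 3/2 = 2.
  m(A_3) = 8 - 11/2 = 5/2.
  m(A_4) = 21/2 - 17/2 = 2.
Contributions c_i * m(A_i):
  (2) * (1/2) = 1.
  (-1) * (2) = -2.
  (-4) * (5/2) = -10.
  (4/3) * (2) = 8/3.
Total: 1 - 2 - 10 + 8/3 = -25/3.

-25/3


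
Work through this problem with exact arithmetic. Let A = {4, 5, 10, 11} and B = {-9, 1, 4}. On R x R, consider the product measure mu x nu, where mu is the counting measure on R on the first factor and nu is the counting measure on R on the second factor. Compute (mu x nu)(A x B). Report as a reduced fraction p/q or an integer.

For a measurable rectangle A x B, the product measure satisfies
  (mu x nu)(A x B) = mu(A) * nu(B).
  mu(A) = 4.
  nu(B) = 3.
  (mu x nu)(A x B) = 4 * 3 = 12.

12


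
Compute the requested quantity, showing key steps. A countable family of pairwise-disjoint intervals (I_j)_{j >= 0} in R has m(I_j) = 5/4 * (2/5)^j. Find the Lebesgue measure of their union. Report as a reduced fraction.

By countable additivity of the Lebesgue measure on pairwise disjoint measurable sets,
  m(union_{j >= 0} I_j) = sum_{j >= 0} m(I_j) = sum_{j >= 0} a * r^j,
  with a = 5/4 and r = 2/5.
Since 0 < r = 2/5 < 1, the geometric series converges:
  sum_{j >= 0} a * r^j = a / (1 - r).
  = 5/4 / (1 - 2/5)
  = 5/4 / (3/5)
  = 25/12.

25/12


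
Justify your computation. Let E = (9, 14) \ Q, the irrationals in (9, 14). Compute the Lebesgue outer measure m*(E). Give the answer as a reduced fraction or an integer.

The interval I = (9, 14) has m(I) = 14 - 9 = 5 (endpoints are measure-zero, so open/closed/half-open agree). Write I = (I cap Q) u (I \ Q). The rationals in I are countable, so m*(I cap Q) = 0 (cover each rational by intervals whose total length is arbitrarily small). By countable subadditivity m*(I) <= m*(I cap Q) + m*(I \ Q), hence m*(I \ Q) >= m(I) = 5. The reverse inequality m*(I \ Q) <= m*(I) = 5 is trivial since (I \ Q) is a subset of I. Therefore m*(I \ Q) = 5.

5


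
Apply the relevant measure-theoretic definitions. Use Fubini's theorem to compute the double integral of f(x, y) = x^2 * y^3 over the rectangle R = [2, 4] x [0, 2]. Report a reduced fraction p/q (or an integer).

f(x, y) is a tensor product of a function of x and a function of y, and both factors are bounded continuous (hence Lebesgue integrable) on the rectangle, so Fubini's theorem applies:
  integral_R f d(m x m) = (integral_a1^b1 x^2 dx) * (integral_a2^b2 y^3 dy).
Inner integral in x: integral_{2}^{4} x^2 dx = (4^3 - 2^3)/3
  = 56/3.
Inner integral in y: integral_{0}^{2} y^3 dy = (2^4 - 0^4)/4
  = 4.
Product: (56/3) * (4) = 224/3.

224/3


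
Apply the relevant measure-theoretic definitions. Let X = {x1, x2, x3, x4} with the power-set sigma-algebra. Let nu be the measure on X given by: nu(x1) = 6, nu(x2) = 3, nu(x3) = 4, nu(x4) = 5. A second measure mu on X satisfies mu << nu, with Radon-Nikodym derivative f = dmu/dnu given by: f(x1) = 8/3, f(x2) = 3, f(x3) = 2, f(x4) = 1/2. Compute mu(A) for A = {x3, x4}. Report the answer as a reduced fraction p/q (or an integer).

By the defining property of the Radon-Nikodym derivative, for every measurable set A,
  mu(A) = integral_A f dnu.
Since nu is a discrete measure concentrated on the atoms of X, the integral over A reduces to the sum
  mu(A) = sum_{x in A} f(x) * nu({x}).
Computing each term:
  x3: f(x3) * nu(x3) = 2 * 4 = 8.
  x4: f(x4) * nu(x4) = 1/2 * 5 = 5/2.
Summing: mu(A) = 8 + 5/2 = 21/2.

21/2


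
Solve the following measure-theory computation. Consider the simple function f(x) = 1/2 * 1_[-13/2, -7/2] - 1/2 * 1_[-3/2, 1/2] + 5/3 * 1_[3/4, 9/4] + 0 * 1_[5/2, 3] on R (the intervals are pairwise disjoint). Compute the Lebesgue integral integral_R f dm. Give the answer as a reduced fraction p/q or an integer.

For a simple function f = sum_i c_i * 1_{A_i} with disjoint A_i,
  integral f dm = sum_i c_i * m(A_i).
Lengths of the A_i:
  m(A_1) = -7/2 - (-13/2) = 3.
  m(A_2) = 1/2 - (-3/2) = 2.
  m(A_3) = 9/4 - 3/4 = 3/2.
  m(A_4) = 3 - 5/2 = 1/2.
Contributions c_i * m(A_i):
  (1/2) * (3) = 3/2.
  (-1/2) * (2) = -1.
  (5/3) * (3/2) = 5/2.
  (0) * (1/2) = 0.
Total: 3/2 - 1 + 5/2 + 0 = 3.

3


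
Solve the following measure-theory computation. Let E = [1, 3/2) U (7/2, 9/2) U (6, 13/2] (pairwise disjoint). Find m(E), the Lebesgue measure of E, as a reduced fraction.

For pairwise disjoint intervals, m(union_i I_i) = sum_i m(I_i),
and m is invariant under swapping open/closed endpoints (single points have measure 0).
So m(E) = sum_i (b_i - a_i).
  I_1 has length 3/2 - 1 = 1/2.
  I_2 has length 9/2 - 7/2 = 1.
  I_3 has length 13/2 - 6 = 1/2.
Summing:
  m(E) = 1/2 + 1 + 1/2 = 2.

2


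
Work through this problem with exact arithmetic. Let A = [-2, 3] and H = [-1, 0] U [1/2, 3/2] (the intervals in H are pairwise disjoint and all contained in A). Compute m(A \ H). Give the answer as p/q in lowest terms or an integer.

The ambient interval has length m(A) = 3 - (-2) = 5.
Since the holes are disjoint and sit inside A, by finite additivity
  m(H) = sum_i (b_i - a_i), and m(A \ H) = m(A) - m(H).
Computing the hole measures:
  m(H_1) = 0 - (-1) = 1.
  m(H_2) = 3/2 - 1/2 = 1.
Summed: m(H) = 1 + 1 = 2.
So m(A \ H) = 5 - 2 = 3.

3


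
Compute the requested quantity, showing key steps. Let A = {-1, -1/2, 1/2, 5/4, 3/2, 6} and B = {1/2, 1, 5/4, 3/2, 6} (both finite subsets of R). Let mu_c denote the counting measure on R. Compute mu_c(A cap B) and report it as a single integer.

Counting measure on a finite set equals cardinality. mu_c(A cap B) = |A cap B| (elements appearing in both).
Enumerating the elements of A that also lie in B gives 4 element(s).
So mu_c(A cap B) = 4.

4


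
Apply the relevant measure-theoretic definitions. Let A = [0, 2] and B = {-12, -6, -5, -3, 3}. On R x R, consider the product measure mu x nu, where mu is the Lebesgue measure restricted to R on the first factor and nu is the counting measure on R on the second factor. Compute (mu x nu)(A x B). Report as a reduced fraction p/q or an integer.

For a measurable rectangle A x B, the product measure satisfies
  (mu x nu)(A x B) = mu(A) * nu(B).
  mu(A) = 2.
  nu(B) = 5.
  (mu x nu)(A x B) = 2 * 5 = 10.

10


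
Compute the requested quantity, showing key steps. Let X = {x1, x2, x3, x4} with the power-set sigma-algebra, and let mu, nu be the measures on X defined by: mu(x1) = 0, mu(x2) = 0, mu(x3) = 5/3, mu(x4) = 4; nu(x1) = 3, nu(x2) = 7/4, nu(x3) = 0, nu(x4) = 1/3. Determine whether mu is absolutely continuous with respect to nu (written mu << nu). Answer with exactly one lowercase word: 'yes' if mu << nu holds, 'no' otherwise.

mu << nu means: every nu-null measurable set is also mu-null; equivalently, for every atom x, if nu({x}) = 0 then mu({x}) = 0.
Checking each atom:
  x1: nu = 3 > 0 -> no constraint.
  x2: nu = 7/4 > 0 -> no constraint.
  x3: nu = 0, mu = 5/3 > 0 -> violates mu << nu.
  x4: nu = 1/3 > 0 -> no constraint.
The atom(s) x3 violate the condition (nu = 0 but mu > 0). Therefore mu is NOT absolutely continuous w.r.t. nu.

no


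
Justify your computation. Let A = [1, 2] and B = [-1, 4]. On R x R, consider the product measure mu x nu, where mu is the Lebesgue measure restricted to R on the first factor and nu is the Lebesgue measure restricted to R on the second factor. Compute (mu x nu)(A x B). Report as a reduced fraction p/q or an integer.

For a measurable rectangle A x B, the product measure satisfies
  (mu x nu)(A x B) = mu(A) * nu(B).
  mu(A) = 1.
  nu(B) = 5.
  (mu x nu)(A x B) = 1 * 5 = 5.

5


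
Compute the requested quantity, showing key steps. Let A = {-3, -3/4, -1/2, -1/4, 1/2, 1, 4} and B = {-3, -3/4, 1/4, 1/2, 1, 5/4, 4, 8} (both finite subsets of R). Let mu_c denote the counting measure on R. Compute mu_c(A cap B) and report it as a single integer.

Counting measure on a finite set equals cardinality. mu_c(A cap B) = |A cap B| (elements appearing in both).
Enumerating the elements of A that also lie in B gives 5 element(s).
So mu_c(A cap B) = 5.

5


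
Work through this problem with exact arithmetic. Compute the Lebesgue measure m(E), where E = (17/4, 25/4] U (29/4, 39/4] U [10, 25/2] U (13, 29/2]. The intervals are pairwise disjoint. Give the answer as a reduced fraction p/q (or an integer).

For pairwise disjoint intervals, m(union_i I_i) = sum_i m(I_i),
and m is invariant under swapping open/closed endpoints (single points have measure 0).
So m(E) = sum_i (b_i - a_i).
  I_1 has length 25/4 - 17/4 = 2.
  I_2 has length 39/4 - 29/4 = 5/2.
  I_3 has length 25/2 - 10 = 5/2.
  I_4 has length 29/2 - 13 = 3/2.
Summing:
  m(E) = 2 + 5/2 + 5/2 + 3/2 = 17/2.

17/2


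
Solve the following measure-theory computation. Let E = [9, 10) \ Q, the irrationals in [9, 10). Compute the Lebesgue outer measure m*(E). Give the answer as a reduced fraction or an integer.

The interval I = [9, 10) has m(I) = 10 - 9 = 1 (endpoints are measure-zero, so open/closed/half-open agree). Write I = (I cap Q) u (I \ Q). The rationals in I are countable, so m*(I cap Q) = 0 (cover each rational by intervals whose total length is arbitrarily small). By countable subadditivity m*(I) <= m*(I cap Q) + m*(I \ Q), hence m*(I \ Q) >= m(I) = 1. The reverse inequality m*(I \ Q) <= m*(I) = 1 is trivial since (I \ Q) is a subset of I. Therefore m*(I \ Q) = 1.

1


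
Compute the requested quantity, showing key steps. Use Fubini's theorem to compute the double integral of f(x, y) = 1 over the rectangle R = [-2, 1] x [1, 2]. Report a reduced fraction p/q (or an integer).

f(x, y) is a tensor product of a function of x and a function of y, and both factors are bounded continuous (hence Lebesgue integrable) on the rectangle, so Fubini's theorem applies:
  integral_R f d(m x m) = (integral_a1^b1 1 dx) * (integral_a2^b2 1 dy).
Inner integral in x: integral_{-2}^{1} 1 dx = (1^1 - (-2)^1)/1
  = 3.
Inner integral in y: integral_{1}^{2} 1 dy = (2^1 - 1^1)/1
  = 1.
Product: (3) * (1) = 3.

3


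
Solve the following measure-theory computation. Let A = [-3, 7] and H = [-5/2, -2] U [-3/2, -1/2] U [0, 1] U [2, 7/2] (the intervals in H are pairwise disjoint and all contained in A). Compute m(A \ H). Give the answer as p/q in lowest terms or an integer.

The ambient interval has length m(A) = 7 - (-3) = 10.
Since the holes are disjoint and sit inside A, by finite additivity
  m(H) = sum_i (b_i - a_i), and m(A \ H) = m(A) - m(H).
Computing the hole measures:
  m(H_1) = -2 - (-5/2) = 1/2.
  m(H_2) = -1/2 - (-3/2) = 1.
  m(H_3) = 1 - 0 = 1.
  m(H_4) = 7/2 - 2 = 3/2.
Summed: m(H) = 1/2 + 1 + 1 + 3/2 = 4.
So m(A \ H) = 10 - 4 = 6.

6


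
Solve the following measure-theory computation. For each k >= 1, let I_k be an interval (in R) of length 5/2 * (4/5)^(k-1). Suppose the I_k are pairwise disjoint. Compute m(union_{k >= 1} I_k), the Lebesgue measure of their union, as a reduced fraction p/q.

By countable additivity of the Lebesgue measure on pairwise disjoint measurable sets,
  m(union_{k >= 1} I_k) = sum_{k >= 1} m(I_k) = sum_{k >= 1} a * r^(k-1),
  with a = 5/2 and r = 4/5.
Since 0 < r = 4/5 < 1, the geometric series converges:
  sum_{k >= 1} a * r^(k-1) = a / (1 - r).
  = 5/2 / (1 - 4/5)
  = 5/2 / (1/5)
  = 25/2.

25/2


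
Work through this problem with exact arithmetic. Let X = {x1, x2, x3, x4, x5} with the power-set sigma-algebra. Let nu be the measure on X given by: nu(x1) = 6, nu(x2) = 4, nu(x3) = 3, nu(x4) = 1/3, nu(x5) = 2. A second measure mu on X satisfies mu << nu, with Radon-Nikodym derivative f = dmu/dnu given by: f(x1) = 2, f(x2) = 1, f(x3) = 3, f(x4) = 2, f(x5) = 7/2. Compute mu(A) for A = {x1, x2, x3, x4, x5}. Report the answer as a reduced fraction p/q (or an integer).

By the defining property of the Radon-Nikodym derivative, for every measurable set A,
  mu(A) = integral_A f dnu.
Since nu is a discrete measure concentrated on the atoms of X, the integral over A reduces to the sum
  mu(A) = sum_{x in A} f(x) * nu({x}).
Computing each term:
  x1: f(x1) * nu(x1) = 2 * 6 = 12.
  x2: f(x2) * nu(x2) = 1 * 4 = 4.
  x3: f(x3) * nu(x3) = 3 * 3 = 9.
  x4: f(x4) * nu(x4) = 2 * 1/3 = 2/3.
  x5: f(x5) * nu(x5) = 7/2 * 2 = 7.
Summing: mu(A) = 12 + 4 + 9 + 2/3 + 7 = 98/3.

98/3


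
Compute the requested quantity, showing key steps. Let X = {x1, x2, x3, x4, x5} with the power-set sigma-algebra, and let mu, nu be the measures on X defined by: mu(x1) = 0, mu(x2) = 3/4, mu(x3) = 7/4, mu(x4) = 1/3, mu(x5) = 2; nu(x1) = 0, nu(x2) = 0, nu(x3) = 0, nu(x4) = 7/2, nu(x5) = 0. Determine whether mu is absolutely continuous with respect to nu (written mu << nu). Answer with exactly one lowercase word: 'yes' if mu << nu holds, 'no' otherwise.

mu << nu means: every nu-null measurable set is also mu-null; equivalently, for every atom x, if nu({x}) = 0 then mu({x}) = 0.
Checking each atom:
  x1: nu = 0, mu = 0 -> consistent with mu << nu.
  x2: nu = 0, mu = 3/4 > 0 -> violates mu << nu.
  x3: nu = 0, mu = 7/4 > 0 -> violates mu << nu.
  x4: nu = 7/2 > 0 -> no constraint.
  x5: nu = 0, mu = 2 > 0 -> violates mu << nu.
The atom(s) x2, x3, x5 violate the condition (nu = 0 but mu > 0). Therefore mu is NOT absolutely continuous w.r.t. nu.

no


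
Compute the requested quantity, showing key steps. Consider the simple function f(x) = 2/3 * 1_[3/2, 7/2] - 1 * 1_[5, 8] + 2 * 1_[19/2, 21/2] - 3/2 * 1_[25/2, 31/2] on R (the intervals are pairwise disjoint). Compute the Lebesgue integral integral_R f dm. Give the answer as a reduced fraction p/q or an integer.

For a simple function f = sum_i c_i * 1_{A_i} with disjoint A_i,
  integral f dm = sum_i c_i * m(A_i).
Lengths of the A_i:
  m(A_1) = 7/2 - 3/2 = 2.
  m(A_2) = 8 - 5 = 3.
  m(A_3) = 21/2 - 19/2 = 1.
  m(A_4) = 31/2 - 25/2 = 3.
Contributions c_i * m(A_i):
  (2/3) * (2) = 4/3.
  (-1) * (3) = -3.
  (2) * (1) = 2.
  (-3/2) * (3) = -9/2.
Total: 4/3 - 3 + 2 - 9/2 = -25/6.

-25/6


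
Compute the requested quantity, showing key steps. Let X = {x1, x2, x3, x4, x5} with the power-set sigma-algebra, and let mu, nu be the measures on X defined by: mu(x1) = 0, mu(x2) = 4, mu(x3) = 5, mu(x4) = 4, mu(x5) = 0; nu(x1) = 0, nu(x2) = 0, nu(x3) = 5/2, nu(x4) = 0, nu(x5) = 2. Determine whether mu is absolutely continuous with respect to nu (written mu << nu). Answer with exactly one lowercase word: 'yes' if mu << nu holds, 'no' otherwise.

mu << nu means: every nu-null measurable set is also mu-null; equivalently, for every atom x, if nu({x}) = 0 then mu({x}) = 0.
Checking each atom:
  x1: nu = 0, mu = 0 -> consistent with mu << nu.
  x2: nu = 0, mu = 4 > 0 -> violates mu << nu.
  x3: nu = 5/2 > 0 -> no constraint.
  x4: nu = 0, mu = 4 > 0 -> violates mu << nu.
  x5: nu = 2 > 0 -> no constraint.
The atom(s) x2, x4 violate the condition (nu = 0 but mu > 0). Therefore mu is NOT absolutely continuous w.r.t. nu.

no


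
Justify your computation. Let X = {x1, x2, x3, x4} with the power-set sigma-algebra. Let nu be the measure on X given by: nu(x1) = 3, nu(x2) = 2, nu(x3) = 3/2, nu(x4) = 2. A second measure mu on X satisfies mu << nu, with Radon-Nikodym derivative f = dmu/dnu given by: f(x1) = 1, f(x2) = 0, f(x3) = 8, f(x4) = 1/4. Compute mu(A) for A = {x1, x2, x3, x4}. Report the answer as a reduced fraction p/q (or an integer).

By the defining property of the Radon-Nikodym derivative, for every measurable set A,
  mu(A) = integral_A f dnu.
Since nu is a discrete measure concentrated on the atoms of X, the integral over A reduces to the sum
  mu(A) = sum_{x in A} f(x) * nu({x}).
Computing each term:
  x1: f(x1) * nu(x1) = 1 * 3 = 3.
  x2: f(x2) * nu(x2) = 0 * 2 = 0.
  x3: f(x3) * nu(x3) = 8 * 3/2 = 12.
  x4: f(x4) * nu(x4) = 1/4 * 2 = 1/2.
Summing: mu(A) = 3 + 0 + 12 + 1/2 = 31/2.

31/2


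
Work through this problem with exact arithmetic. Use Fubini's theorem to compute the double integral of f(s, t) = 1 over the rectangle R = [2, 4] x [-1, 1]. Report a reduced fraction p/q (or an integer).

f(s, t) is a tensor product of a function of s and a function of t, and both factors are bounded continuous (hence Lebesgue integrable) on the rectangle, so Fubini's theorem applies:
  integral_R f d(m x m) = (integral_a1^b1 1 ds) * (integral_a2^b2 1 dt).
Inner integral in s: integral_{2}^{4} 1 ds = (4^1 - 2^1)/1
  = 2.
Inner integral in t: integral_{-1}^{1} 1 dt = (1^1 - (-1)^1)/1
  = 2.
Product: (2) * (2) = 4.

4


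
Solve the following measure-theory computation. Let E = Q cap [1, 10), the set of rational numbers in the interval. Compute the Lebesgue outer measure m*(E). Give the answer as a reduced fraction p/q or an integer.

The set Q cap [1, 10) is countable (a subset of the countable set Q). Lebesgue outer measure of any countable set is 0: each singleton {q} has m*({q}) = 0, and by countable subadditivity m*(union_k {q_k}) <= sum_k m*({q_k}) = sum_k 0 = 0. The reverse inequality m*(E) >= 0 is automatic. So m*(Q cap [1, 10)) = 0.

0


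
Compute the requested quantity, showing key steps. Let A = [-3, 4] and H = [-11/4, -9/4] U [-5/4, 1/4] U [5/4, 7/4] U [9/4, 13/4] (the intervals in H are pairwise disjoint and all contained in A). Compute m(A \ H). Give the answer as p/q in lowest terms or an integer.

The ambient interval has length m(A) = 4 - (-3) = 7.
Since the holes are disjoint and sit inside A, by finite additivity
  m(H) = sum_i (b_i - a_i), and m(A \ H) = m(A) - m(H).
Computing the hole measures:
  m(H_1) = -9/4 - (-11/4) = 1/2.
  m(H_2) = 1/4 - (-5/4) = 3/2.
  m(H_3) = 7/4 - 5/4 = 1/2.
  m(H_4) = 13/4 - 9/4 = 1.
Summed: m(H) = 1/2 + 3/2 + 1/2 + 1 = 7/2.
So m(A \ H) = 7 - 7/2 = 7/2.

7/2


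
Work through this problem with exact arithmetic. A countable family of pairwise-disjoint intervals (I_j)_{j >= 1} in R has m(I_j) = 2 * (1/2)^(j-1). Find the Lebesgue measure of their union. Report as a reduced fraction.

By countable additivity of the Lebesgue measure on pairwise disjoint measurable sets,
  m(union_{j >= 1} I_j) = sum_{j >= 1} m(I_j) = sum_{j >= 1} a * r^(j-1),
  with a = 2 and r = 1/2.
Since 0 < r = 1/2 < 1, the geometric series converges:
  sum_{j >= 1} a * r^(j-1) = a / (1 - r).
  = 2 / (1 - 1/2)
  = 2 / (1/2)
  = 4.

4


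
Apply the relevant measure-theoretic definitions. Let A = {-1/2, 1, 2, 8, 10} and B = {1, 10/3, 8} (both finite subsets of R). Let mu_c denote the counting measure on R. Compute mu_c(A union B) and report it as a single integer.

Counting measure on a finite set equals cardinality. By inclusion-exclusion, |A union B| = |A| + |B| - |A cap B|.
|A| = 5, |B| = 3, |A cap B| = 2.
So mu_c(A union B) = 5 + 3 - 2 = 6.

6


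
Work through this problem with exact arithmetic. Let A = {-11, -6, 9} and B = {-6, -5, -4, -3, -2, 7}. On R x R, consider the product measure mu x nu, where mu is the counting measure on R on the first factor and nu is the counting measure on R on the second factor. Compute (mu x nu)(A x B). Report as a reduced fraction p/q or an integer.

For a measurable rectangle A x B, the product measure satisfies
  (mu x nu)(A x B) = mu(A) * nu(B).
  mu(A) = 3.
  nu(B) = 6.
  (mu x nu)(A x B) = 3 * 6 = 18.

18


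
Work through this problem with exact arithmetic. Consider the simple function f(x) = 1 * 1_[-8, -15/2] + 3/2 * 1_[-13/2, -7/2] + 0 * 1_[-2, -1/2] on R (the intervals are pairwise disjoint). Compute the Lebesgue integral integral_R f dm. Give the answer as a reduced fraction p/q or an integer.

For a simple function f = sum_i c_i * 1_{A_i} with disjoint A_i,
  integral f dm = sum_i c_i * m(A_i).
Lengths of the A_i:
  m(A_1) = -15/2 - (-8) = 1/2.
  m(A_2) = -7/2 - (-13/2) = 3.
  m(A_3) = -1/2 - (-2) = 3/2.
Contributions c_i * m(A_i):
  (1) * (1/2) = 1/2.
  (3/2) * (3) = 9/2.
  (0) * (3/2) = 0.
Total: 1/2 + 9/2 + 0 = 5.

5


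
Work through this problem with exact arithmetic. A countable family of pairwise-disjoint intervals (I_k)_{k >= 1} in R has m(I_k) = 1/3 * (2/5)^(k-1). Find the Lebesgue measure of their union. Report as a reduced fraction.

By countable additivity of the Lebesgue measure on pairwise disjoint measurable sets,
  m(union_{k >= 1} I_k) = sum_{k >= 1} m(I_k) = sum_{k >= 1} a * r^(k-1),
  with a = 1/3 and r = 2/5.
Since 0 < r = 2/5 < 1, the geometric series converges:
  sum_{k >= 1} a * r^(k-1) = a / (1 - r).
  = 1/3 / (1 - 2/5)
  = 1/3 / (3/5)
  = 5/9.

5/9


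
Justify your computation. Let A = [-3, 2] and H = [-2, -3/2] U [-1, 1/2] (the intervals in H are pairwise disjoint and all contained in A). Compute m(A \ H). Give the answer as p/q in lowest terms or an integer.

The ambient interval has length m(A) = 2 - (-3) = 5.
Since the holes are disjoint and sit inside A, by finite additivity
  m(H) = sum_i (b_i - a_i), and m(A \ H) = m(A) - m(H).
Computing the hole measures:
  m(H_1) = -3/2 - (-2) = 1/2.
  m(H_2) = 1/2 - (-1) = 3/2.
Summed: m(H) = 1/2 + 3/2 = 2.
So m(A \ H) = 5 - 2 = 3.

3


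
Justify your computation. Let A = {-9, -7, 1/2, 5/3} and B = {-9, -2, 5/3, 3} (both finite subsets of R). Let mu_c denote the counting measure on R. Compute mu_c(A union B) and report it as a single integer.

Counting measure on a finite set equals cardinality. By inclusion-exclusion, |A union B| = |A| + |B| - |A cap B|.
|A| = 4, |B| = 4, |A cap B| = 2.
So mu_c(A union B) = 4 + 4 - 2 = 6.

6


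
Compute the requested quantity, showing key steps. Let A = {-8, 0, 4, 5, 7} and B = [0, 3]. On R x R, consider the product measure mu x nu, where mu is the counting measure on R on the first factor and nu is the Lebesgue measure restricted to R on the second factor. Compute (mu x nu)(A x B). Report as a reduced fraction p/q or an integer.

For a measurable rectangle A x B, the product measure satisfies
  (mu x nu)(A x B) = mu(A) * nu(B).
  mu(A) = 5.
  nu(B) = 3.
  (mu x nu)(A x B) = 5 * 3 = 15.

15


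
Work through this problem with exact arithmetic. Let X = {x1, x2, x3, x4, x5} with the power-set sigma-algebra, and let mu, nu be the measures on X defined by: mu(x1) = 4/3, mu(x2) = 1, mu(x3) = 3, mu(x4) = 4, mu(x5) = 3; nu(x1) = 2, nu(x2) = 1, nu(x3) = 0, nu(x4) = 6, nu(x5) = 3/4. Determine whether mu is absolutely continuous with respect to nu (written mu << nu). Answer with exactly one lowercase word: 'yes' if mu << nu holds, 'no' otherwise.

mu << nu means: every nu-null measurable set is also mu-null; equivalently, for every atom x, if nu({x}) = 0 then mu({x}) = 0.
Checking each atom:
  x1: nu = 2 > 0 -> no constraint.
  x2: nu = 1 > 0 -> no constraint.
  x3: nu = 0, mu = 3 > 0 -> violates mu << nu.
  x4: nu = 6 > 0 -> no constraint.
  x5: nu = 3/4 > 0 -> no constraint.
The atom(s) x3 violate the condition (nu = 0 but mu > 0). Therefore mu is NOT absolutely continuous w.r.t. nu.

no


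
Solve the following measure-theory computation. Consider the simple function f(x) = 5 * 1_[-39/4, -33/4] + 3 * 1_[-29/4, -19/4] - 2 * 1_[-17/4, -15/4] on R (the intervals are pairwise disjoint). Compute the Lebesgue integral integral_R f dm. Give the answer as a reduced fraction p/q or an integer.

For a simple function f = sum_i c_i * 1_{A_i} with disjoint A_i,
  integral f dm = sum_i c_i * m(A_i).
Lengths of the A_i:
  m(A_1) = -33/4 - (-39/4) = 3/2.
  m(A_2) = -19/4 - (-29/4) = 5/2.
  m(A_3) = -15/4 - (-17/4) = 1/2.
Contributions c_i * m(A_i):
  (5) * (3/2) = 15/2.
  (3) * (5/2) = 15/2.
  (-2) * (1/2) = -1.
Total: 15/2 + 15/2 - 1 = 14.

14


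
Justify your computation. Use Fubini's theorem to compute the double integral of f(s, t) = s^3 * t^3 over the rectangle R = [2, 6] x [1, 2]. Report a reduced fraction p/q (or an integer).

f(s, t) is a tensor product of a function of s and a function of t, and both factors are bounded continuous (hence Lebesgue integrable) on the rectangle, so Fubini's theorem applies:
  integral_R f d(m x m) = (integral_a1^b1 s^3 ds) * (integral_a2^b2 t^3 dt).
Inner integral in s: integral_{2}^{6} s^3 ds = (6^4 - 2^4)/4
  = 320.
Inner integral in t: integral_{1}^{2} t^3 dt = (2^4 - 1^4)/4
  = 15/4.
Product: (320) * (15/4) = 1200.

1200


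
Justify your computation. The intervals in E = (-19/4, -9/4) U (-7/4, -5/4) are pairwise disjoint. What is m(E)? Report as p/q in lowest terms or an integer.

For pairwise disjoint intervals, m(union_i I_i) = sum_i m(I_i),
and m is invariant under swapping open/closed endpoints (single points have measure 0).
So m(E) = sum_i (b_i - a_i).
  I_1 has length -9/4 - (-19/4) = 5/2.
  I_2 has length -5/4 - (-7/4) = 1/2.
Summing:
  m(E) = 5/2 + 1/2 = 3.

3


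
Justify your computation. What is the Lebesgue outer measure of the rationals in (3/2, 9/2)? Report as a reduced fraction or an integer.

E = Q cap (3/2, 9/2) is a subset of Q, which is countable. Enumerate Q = {q_1, q_2, ...}; for any eps > 0, cover q_k by the open interval (q_k - eps/2^(k+1), q_k + eps/2^(k+1)), of length eps/2^k. The total cover length is sum_{k>=1} eps/2^k = eps. Hence m*(E) <= m*(Q) <= eps for every eps > 0, and since outer measure is non-negative, m*(E) = 0.

0


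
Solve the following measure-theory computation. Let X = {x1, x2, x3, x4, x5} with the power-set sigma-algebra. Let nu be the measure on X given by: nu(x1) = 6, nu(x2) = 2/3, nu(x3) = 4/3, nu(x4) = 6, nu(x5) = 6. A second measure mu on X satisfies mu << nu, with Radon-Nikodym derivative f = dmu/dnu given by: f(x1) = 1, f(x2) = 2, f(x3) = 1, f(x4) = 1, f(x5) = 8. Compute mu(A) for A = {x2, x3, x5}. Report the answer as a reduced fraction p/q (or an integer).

By the defining property of the Radon-Nikodym derivative, for every measurable set A,
  mu(A) = integral_A f dnu.
Since nu is a discrete measure concentrated on the atoms of X, the integral over A reduces to the sum
  mu(A) = sum_{x in A} f(x) * nu({x}).
Computing each term:
  x2: f(x2) * nu(x2) = 2 * 2/3 = 4/3.
  x3: f(x3) * nu(x3) = 1 * 4/3 = 4/3.
  x5: f(x5) * nu(x5) = 8 * 6 = 48.
Summing: mu(A) = 4/3 + 4/3 + 48 = 152/3.

152/3


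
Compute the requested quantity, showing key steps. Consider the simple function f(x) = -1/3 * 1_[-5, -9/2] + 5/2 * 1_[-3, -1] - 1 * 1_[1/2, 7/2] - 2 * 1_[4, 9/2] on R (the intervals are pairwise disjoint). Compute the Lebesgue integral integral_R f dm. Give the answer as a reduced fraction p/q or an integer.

For a simple function f = sum_i c_i * 1_{A_i} with disjoint A_i,
  integral f dm = sum_i c_i * m(A_i).
Lengths of the A_i:
  m(A_1) = -9/2 - (-5) = 1/2.
  m(A_2) = -1 - (-3) = 2.
  m(A_3) = 7/2 - 1/2 = 3.
  m(A_4) = 9/2 - 4 = 1/2.
Contributions c_i * m(A_i):
  (-1/3) * (1/2) = -1/6.
  (5/2) * (2) = 5.
  (-1) * (3) = -3.
  (-2) * (1/2) = -1.
Total: -1/6 + 5 - 3 - 1 = 5/6.

5/6
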